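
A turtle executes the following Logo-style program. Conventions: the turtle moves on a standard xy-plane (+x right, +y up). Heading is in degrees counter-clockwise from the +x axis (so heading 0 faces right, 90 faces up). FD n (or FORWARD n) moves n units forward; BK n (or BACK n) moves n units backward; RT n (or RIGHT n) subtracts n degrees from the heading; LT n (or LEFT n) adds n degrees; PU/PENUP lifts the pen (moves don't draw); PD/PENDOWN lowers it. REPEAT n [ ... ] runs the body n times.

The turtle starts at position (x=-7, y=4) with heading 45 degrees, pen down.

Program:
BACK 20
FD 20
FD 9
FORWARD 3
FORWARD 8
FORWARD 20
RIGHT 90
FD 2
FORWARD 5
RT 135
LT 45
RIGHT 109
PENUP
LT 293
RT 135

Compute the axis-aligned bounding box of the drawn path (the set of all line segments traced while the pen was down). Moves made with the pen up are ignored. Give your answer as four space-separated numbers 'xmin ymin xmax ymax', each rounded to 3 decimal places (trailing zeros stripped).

Answer: -21.142 -10.142 26.234 32.284

Derivation:
Executing turtle program step by step:
Start: pos=(-7,4), heading=45, pen down
BK 20: (-7,4) -> (-21.142,-10.142) [heading=45, draw]
FD 20: (-21.142,-10.142) -> (-7,4) [heading=45, draw]
FD 9: (-7,4) -> (-0.636,10.364) [heading=45, draw]
FD 3: (-0.636,10.364) -> (1.485,12.485) [heading=45, draw]
FD 8: (1.485,12.485) -> (7.142,18.142) [heading=45, draw]
FD 20: (7.142,18.142) -> (21.284,32.284) [heading=45, draw]
RT 90: heading 45 -> 315
FD 2: (21.284,32.284) -> (22.698,30.87) [heading=315, draw]
FD 5: (22.698,30.87) -> (26.234,27.335) [heading=315, draw]
RT 135: heading 315 -> 180
LT 45: heading 180 -> 225
RT 109: heading 225 -> 116
PU: pen up
LT 293: heading 116 -> 49
RT 135: heading 49 -> 274
Final: pos=(26.234,27.335), heading=274, 8 segment(s) drawn

Segment endpoints: x in {-21.142, -7, -0.636, 1.485, 7.142, 21.284, 22.698, 26.234}, y in {-10.142, 4, 10.364, 12.485, 18.142, 27.335, 30.87, 32.284}
xmin=-21.142, ymin=-10.142, xmax=26.234, ymax=32.284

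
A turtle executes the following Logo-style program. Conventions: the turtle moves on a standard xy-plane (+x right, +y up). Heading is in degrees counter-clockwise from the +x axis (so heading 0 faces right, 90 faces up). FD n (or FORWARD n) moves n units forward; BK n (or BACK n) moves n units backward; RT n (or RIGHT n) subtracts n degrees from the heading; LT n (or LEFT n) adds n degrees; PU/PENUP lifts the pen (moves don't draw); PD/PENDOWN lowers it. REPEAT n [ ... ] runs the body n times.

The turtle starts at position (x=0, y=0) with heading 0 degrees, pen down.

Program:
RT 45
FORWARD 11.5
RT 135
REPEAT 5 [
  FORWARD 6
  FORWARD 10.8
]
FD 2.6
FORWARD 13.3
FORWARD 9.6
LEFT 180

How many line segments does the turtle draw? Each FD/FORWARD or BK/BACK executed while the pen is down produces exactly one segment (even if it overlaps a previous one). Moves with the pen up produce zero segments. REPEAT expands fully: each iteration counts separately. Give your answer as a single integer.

Answer: 14

Derivation:
Executing turtle program step by step:
Start: pos=(0,0), heading=0, pen down
RT 45: heading 0 -> 315
FD 11.5: (0,0) -> (8.132,-8.132) [heading=315, draw]
RT 135: heading 315 -> 180
REPEAT 5 [
  -- iteration 1/5 --
  FD 6: (8.132,-8.132) -> (2.132,-8.132) [heading=180, draw]
  FD 10.8: (2.132,-8.132) -> (-8.668,-8.132) [heading=180, draw]
  -- iteration 2/5 --
  FD 6: (-8.668,-8.132) -> (-14.668,-8.132) [heading=180, draw]
  FD 10.8: (-14.668,-8.132) -> (-25.468,-8.132) [heading=180, draw]
  -- iteration 3/5 --
  FD 6: (-25.468,-8.132) -> (-31.468,-8.132) [heading=180, draw]
  FD 10.8: (-31.468,-8.132) -> (-42.268,-8.132) [heading=180, draw]
  -- iteration 4/5 --
  FD 6: (-42.268,-8.132) -> (-48.268,-8.132) [heading=180, draw]
  FD 10.8: (-48.268,-8.132) -> (-59.068,-8.132) [heading=180, draw]
  -- iteration 5/5 --
  FD 6: (-59.068,-8.132) -> (-65.068,-8.132) [heading=180, draw]
  FD 10.8: (-65.068,-8.132) -> (-75.868,-8.132) [heading=180, draw]
]
FD 2.6: (-75.868,-8.132) -> (-78.468,-8.132) [heading=180, draw]
FD 13.3: (-78.468,-8.132) -> (-91.768,-8.132) [heading=180, draw]
FD 9.6: (-91.768,-8.132) -> (-101.368,-8.132) [heading=180, draw]
LT 180: heading 180 -> 0
Final: pos=(-101.368,-8.132), heading=0, 14 segment(s) drawn
Segments drawn: 14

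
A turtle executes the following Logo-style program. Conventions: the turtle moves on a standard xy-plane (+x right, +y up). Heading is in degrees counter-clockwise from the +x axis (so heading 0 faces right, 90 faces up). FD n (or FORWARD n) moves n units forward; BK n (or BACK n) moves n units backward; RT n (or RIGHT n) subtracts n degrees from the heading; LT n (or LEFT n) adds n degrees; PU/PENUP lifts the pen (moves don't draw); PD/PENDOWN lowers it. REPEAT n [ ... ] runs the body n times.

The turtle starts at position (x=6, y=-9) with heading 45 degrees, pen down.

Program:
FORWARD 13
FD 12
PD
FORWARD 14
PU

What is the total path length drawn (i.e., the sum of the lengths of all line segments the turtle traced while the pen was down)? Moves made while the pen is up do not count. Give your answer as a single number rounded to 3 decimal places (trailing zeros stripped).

Answer: 39

Derivation:
Executing turtle program step by step:
Start: pos=(6,-9), heading=45, pen down
FD 13: (6,-9) -> (15.192,0.192) [heading=45, draw]
FD 12: (15.192,0.192) -> (23.678,8.678) [heading=45, draw]
PD: pen down
FD 14: (23.678,8.678) -> (33.577,18.577) [heading=45, draw]
PU: pen up
Final: pos=(33.577,18.577), heading=45, 3 segment(s) drawn

Segment lengths:
  seg 1: (6,-9) -> (15.192,0.192), length = 13
  seg 2: (15.192,0.192) -> (23.678,8.678), length = 12
  seg 3: (23.678,8.678) -> (33.577,18.577), length = 14
Total = 39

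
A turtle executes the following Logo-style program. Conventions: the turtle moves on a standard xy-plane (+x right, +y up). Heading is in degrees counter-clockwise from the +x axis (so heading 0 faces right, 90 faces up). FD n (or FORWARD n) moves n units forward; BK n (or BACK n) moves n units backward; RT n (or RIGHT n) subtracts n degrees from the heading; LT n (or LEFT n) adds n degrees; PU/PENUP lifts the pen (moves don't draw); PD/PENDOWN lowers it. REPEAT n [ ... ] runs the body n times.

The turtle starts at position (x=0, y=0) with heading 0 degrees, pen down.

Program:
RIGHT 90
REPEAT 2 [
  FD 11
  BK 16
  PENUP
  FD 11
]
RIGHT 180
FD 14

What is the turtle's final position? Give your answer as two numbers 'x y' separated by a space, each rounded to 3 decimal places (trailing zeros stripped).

Executing turtle program step by step:
Start: pos=(0,0), heading=0, pen down
RT 90: heading 0 -> 270
REPEAT 2 [
  -- iteration 1/2 --
  FD 11: (0,0) -> (0,-11) [heading=270, draw]
  BK 16: (0,-11) -> (0,5) [heading=270, draw]
  PU: pen up
  FD 11: (0,5) -> (0,-6) [heading=270, move]
  -- iteration 2/2 --
  FD 11: (0,-6) -> (0,-17) [heading=270, move]
  BK 16: (0,-17) -> (0,-1) [heading=270, move]
  PU: pen up
  FD 11: (0,-1) -> (0,-12) [heading=270, move]
]
RT 180: heading 270 -> 90
FD 14: (0,-12) -> (0,2) [heading=90, move]
Final: pos=(0,2), heading=90, 2 segment(s) drawn

Answer: 0 2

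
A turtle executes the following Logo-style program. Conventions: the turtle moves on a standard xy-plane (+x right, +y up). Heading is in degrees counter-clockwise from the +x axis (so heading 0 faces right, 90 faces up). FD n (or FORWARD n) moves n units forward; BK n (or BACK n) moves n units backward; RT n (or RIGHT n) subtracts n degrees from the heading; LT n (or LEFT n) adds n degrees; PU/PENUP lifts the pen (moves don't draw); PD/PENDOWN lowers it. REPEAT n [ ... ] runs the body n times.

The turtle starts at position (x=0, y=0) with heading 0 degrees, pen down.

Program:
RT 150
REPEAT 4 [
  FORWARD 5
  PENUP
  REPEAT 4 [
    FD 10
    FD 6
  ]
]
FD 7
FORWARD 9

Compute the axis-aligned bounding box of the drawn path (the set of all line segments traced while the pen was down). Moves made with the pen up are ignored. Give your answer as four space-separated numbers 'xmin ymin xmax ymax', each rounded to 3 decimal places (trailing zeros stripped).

Executing turtle program step by step:
Start: pos=(0,0), heading=0, pen down
RT 150: heading 0 -> 210
REPEAT 4 [
  -- iteration 1/4 --
  FD 5: (0,0) -> (-4.33,-2.5) [heading=210, draw]
  PU: pen up
  REPEAT 4 [
    -- iteration 1/4 --
    FD 10: (-4.33,-2.5) -> (-12.99,-7.5) [heading=210, move]
    FD 6: (-12.99,-7.5) -> (-18.187,-10.5) [heading=210, move]
    -- iteration 2/4 --
    FD 10: (-18.187,-10.5) -> (-26.847,-15.5) [heading=210, move]
    FD 6: (-26.847,-15.5) -> (-32.043,-18.5) [heading=210, move]
    -- iteration 3/4 --
    FD 10: (-32.043,-18.5) -> (-40.703,-23.5) [heading=210, move]
    FD 6: (-40.703,-23.5) -> (-45.899,-26.5) [heading=210, move]
    -- iteration 4/4 --
    FD 10: (-45.899,-26.5) -> (-54.56,-31.5) [heading=210, move]
    FD 6: (-54.56,-31.5) -> (-59.756,-34.5) [heading=210, move]
  ]
  -- iteration 2/4 --
  FD 5: (-59.756,-34.5) -> (-64.086,-37) [heading=210, move]
  PU: pen up
  REPEAT 4 [
    -- iteration 1/4 --
    FD 10: (-64.086,-37) -> (-72.746,-42) [heading=210, move]
    FD 6: (-72.746,-42) -> (-77.942,-45) [heading=210, move]
    -- iteration 2/4 --
    FD 10: (-77.942,-45) -> (-86.603,-50) [heading=210, move]
    FD 6: (-86.603,-50) -> (-91.799,-53) [heading=210, move]
    -- iteration 3/4 --
    FD 10: (-91.799,-53) -> (-100.459,-58) [heading=210, move]
    FD 6: (-100.459,-58) -> (-105.655,-61) [heading=210, move]
    -- iteration 4/4 --
    FD 10: (-105.655,-61) -> (-114.315,-66) [heading=210, move]
    FD 6: (-114.315,-66) -> (-119.512,-69) [heading=210, move]
  ]
  -- iteration 3/4 --
  FD 5: (-119.512,-69) -> (-123.842,-71.5) [heading=210, move]
  PU: pen up
  REPEAT 4 [
    -- iteration 1/4 --
    FD 10: (-123.842,-71.5) -> (-132.502,-76.5) [heading=210, move]
    FD 6: (-132.502,-76.5) -> (-137.698,-79.5) [heading=210, move]
    -- iteration 2/4 --
    FD 10: (-137.698,-79.5) -> (-146.358,-84.5) [heading=210, move]
    FD 6: (-146.358,-84.5) -> (-151.554,-87.5) [heading=210, move]
    -- iteration 3/4 --
    FD 10: (-151.554,-87.5) -> (-160.215,-92.5) [heading=210, move]
    FD 6: (-160.215,-92.5) -> (-165.411,-95.5) [heading=210, move]
    -- iteration 4/4 --
    FD 10: (-165.411,-95.5) -> (-174.071,-100.5) [heading=210, move]
    FD 6: (-174.071,-100.5) -> (-179.267,-103.5) [heading=210, move]
  ]
  -- iteration 4/4 --
  FD 5: (-179.267,-103.5) -> (-183.597,-106) [heading=210, move]
  PU: pen up
  REPEAT 4 [
    -- iteration 1/4 --
    FD 10: (-183.597,-106) -> (-192.258,-111) [heading=210, move]
    FD 6: (-192.258,-111) -> (-197.454,-114) [heading=210, move]
    -- iteration 2/4 --
    FD 10: (-197.454,-114) -> (-206.114,-119) [heading=210, move]
    FD 6: (-206.114,-119) -> (-211.31,-122) [heading=210, move]
    -- iteration 3/4 --
    FD 10: (-211.31,-122) -> (-219.97,-127) [heading=210, move]
    FD 6: (-219.97,-127) -> (-225.167,-130) [heading=210, move]
    -- iteration 4/4 --
    FD 10: (-225.167,-130) -> (-233.827,-135) [heading=210, move]
    FD 6: (-233.827,-135) -> (-239.023,-138) [heading=210, move]
  ]
]
FD 7: (-239.023,-138) -> (-245.085,-141.5) [heading=210, move]
FD 9: (-245.085,-141.5) -> (-252.879,-146) [heading=210, move]
Final: pos=(-252.879,-146), heading=210, 1 segment(s) drawn

Segment endpoints: x in {-4.33, 0}, y in {-2.5, 0}
xmin=-4.33, ymin=-2.5, xmax=0, ymax=0

Answer: -4.33 -2.5 0 0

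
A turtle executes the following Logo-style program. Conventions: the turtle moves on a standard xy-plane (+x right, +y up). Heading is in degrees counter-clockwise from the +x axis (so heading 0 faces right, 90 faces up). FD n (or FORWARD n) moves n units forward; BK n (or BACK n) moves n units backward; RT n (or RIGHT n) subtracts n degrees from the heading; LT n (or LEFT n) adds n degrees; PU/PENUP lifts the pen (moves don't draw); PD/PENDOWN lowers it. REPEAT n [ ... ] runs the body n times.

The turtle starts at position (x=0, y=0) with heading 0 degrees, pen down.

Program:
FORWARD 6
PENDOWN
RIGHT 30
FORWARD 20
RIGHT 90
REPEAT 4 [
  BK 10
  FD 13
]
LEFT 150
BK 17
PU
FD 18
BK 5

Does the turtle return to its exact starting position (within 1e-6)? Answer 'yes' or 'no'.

Answer: no

Derivation:
Executing turtle program step by step:
Start: pos=(0,0), heading=0, pen down
FD 6: (0,0) -> (6,0) [heading=0, draw]
PD: pen down
RT 30: heading 0 -> 330
FD 20: (6,0) -> (23.321,-10) [heading=330, draw]
RT 90: heading 330 -> 240
REPEAT 4 [
  -- iteration 1/4 --
  BK 10: (23.321,-10) -> (28.321,-1.34) [heading=240, draw]
  FD 13: (28.321,-1.34) -> (21.821,-12.598) [heading=240, draw]
  -- iteration 2/4 --
  BK 10: (21.821,-12.598) -> (26.821,-3.938) [heading=240, draw]
  FD 13: (26.821,-3.938) -> (20.321,-15.196) [heading=240, draw]
  -- iteration 3/4 --
  BK 10: (20.321,-15.196) -> (25.321,-6.536) [heading=240, draw]
  FD 13: (25.321,-6.536) -> (18.821,-17.794) [heading=240, draw]
  -- iteration 4/4 --
  BK 10: (18.821,-17.794) -> (23.821,-9.134) [heading=240, draw]
  FD 13: (23.821,-9.134) -> (17.321,-20.392) [heading=240, draw]
]
LT 150: heading 240 -> 30
BK 17: (17.321,-20.392) -> (2.598,-28.892) [heading=30, draw]
PU: pen up
FD 18: (2.598,-28.892) -> (18.187,-19.892) [heading=30, move]
BK 5: (18.187,-19.892) -> (13.856,-22.392) [heading=30, move]
Final: pos=(13.856,-22.392), heading=30, 11 segment(s) drawn

Start position: (0, 0)
Final position: (13.856, -22.392)
Distance = 26.333; >= 1e-6 -> NOT closed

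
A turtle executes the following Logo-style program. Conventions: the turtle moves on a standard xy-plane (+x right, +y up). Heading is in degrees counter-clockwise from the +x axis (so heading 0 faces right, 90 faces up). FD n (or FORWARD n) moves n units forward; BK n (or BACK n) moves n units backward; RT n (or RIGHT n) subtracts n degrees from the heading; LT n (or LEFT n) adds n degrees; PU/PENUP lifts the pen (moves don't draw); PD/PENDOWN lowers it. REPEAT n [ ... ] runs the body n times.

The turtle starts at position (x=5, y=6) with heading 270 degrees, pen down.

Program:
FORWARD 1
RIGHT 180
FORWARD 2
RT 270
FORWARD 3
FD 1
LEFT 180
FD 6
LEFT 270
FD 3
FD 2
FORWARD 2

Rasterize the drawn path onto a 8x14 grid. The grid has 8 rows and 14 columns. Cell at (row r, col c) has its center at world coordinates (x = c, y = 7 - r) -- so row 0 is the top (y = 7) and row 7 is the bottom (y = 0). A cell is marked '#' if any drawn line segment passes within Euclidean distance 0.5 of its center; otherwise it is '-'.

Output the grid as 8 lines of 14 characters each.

Answer: -#######------
-----#-#------
-----#-#------
-------#------
-------#------
-------#------
-------#------
-------#------

Derivation:
Segment 0: (5,6) -> (5,5)
Segment 1: (5,5) -> (5,7)
Segment 2: (5,7) -> (2,7)
Segment 3: (2,7) -> (1,7)
Segment 4: (1,7) -> (7,7)
Segment 5: (7,7) -> (7,4)
Segment 6: (7,4) -> (7,2)
Segment 7: (7,2) -> (7,0)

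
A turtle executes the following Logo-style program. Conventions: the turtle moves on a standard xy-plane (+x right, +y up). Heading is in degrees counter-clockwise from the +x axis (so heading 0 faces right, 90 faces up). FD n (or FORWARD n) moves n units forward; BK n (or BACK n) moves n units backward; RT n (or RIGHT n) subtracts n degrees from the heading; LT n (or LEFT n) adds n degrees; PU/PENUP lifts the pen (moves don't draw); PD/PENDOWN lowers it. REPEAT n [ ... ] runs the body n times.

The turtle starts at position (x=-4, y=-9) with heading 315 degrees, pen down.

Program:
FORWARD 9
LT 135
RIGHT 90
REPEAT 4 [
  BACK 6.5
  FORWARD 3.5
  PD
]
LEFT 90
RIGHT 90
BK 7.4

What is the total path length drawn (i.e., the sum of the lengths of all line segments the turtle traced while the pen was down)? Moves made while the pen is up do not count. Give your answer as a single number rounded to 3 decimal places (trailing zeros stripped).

Executing turtle program step by step:
Start: pos=(-4,-9), heading=315, pen down
FD 9: (-4,-9) -> (2.364,-15.364) [heading=315, draw]
LT 135: heading 315 -> 90
RT 90: heading 90 -> 0
REPEAT 4 [
  -- iteration 1/4 --
  BK 6.5: (2.364,-15.364) -> (-4.136,-15.364) [heading=0, draw]
  FD 3.5: (-4.136,-15.364) -> (-0.636,-15.364) [heading=0, draw]
  PD: pen down
  -- iteration 2/4 --
  BK 6.5: (-0.636,-15.364) -> (-7.136,-15.364) [heading=0, draw]
  FD 3.5: (-7.136,-15.364) -> (-3.636,-15.364) [heading=0, draw]
  PD: pen down
  -- iteration 3/4 --
  BK 6.5: (-3.636,-15.364) -> (-10.136,-15.364) [heading=0, draw]
  FD 3.5: (-10.136,-15.364) -> (-6.636,-15.364) [heading=0, draw]
  PD: pen down
  -- iteration 4/4 --
  BK 6.5: (-6.636,-15.364) -> (-13.136,-15.364) [heading=0, draw]
  FD 3.5: (-13.136,-15.364) -> (-9.636,-15.364) [heading=0, draw]
  PD: pen down
]
LT 90: heading 0 -> 90
RT 90: heading 90 -> 0
BK 7.4: (-9.636,-15.364) -> (-17.036,-15.364) [heading=0, draw]
Final: pos=(-17.036,-15.364), heading=0, 10 segment(s) drawn

Segment lengths:
  seg 1: (-4,-9) -> (2.364,-15.364), length = 9
  seg 2: (2.364,-15.364) -> (-4.136,-15.364), length = 6.5
  seg 3: (-4.136,-15.364) -> (-0.636,-15.364), length = 3.5
  seg 4: (-0.636,-15.364) -> (-7.136,-15.364), length = 6.5
  seg 5: (-7.136,-15.364) -> (-3.636,-15.364), length = 3.5
  seg 6: (-3.636,-15.364) -> (-10.136,-15.364), length = 6.5
  seg 7: (-10.136,-15.364) -> (-6.636,-15.364), length = 3.5
  seg 8: (-6.636,-15.364) -> (-13.136,-15.364), length = 6.5
  seg 9: (-13.136,-15.364) -> (-9.636,-15.364), length = 3.5
  seg 10: (-9.636,-15.364) -> (-17.036,-15.364), length = 7.4
Total = 56.4

Answer: 56.4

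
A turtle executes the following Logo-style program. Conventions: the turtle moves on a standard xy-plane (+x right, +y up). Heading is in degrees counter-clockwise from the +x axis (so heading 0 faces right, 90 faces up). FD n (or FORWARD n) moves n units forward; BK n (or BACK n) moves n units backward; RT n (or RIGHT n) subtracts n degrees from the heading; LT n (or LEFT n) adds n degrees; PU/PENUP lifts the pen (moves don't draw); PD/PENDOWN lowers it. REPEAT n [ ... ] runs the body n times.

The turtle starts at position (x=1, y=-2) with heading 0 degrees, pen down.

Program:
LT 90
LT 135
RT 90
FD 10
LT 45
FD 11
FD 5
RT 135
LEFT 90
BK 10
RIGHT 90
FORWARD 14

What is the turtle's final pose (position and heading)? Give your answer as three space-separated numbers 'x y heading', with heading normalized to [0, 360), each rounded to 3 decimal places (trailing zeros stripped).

Answer: -5.101 7.899 45

Derivation:
Executing turtle program step by step:
Start: pos=(1,-2), heading=0, pen down
LT 90: heading 0 -> 90
LT 135: heading 90 -> 225
RT 90: heading 225 -> 135
FD 10: (1,-2) -> (-6.071,5.071) [heading=135, draw]
LT 45: heading 135 -> 180
FD 11: (-6.071,5.071) -> (-17.071,5.071) [heading=180, draw]
FD 5: (-17.071,5.071) -> (-22.071,5.071) [heading=180, draw]
RT 135: heading 180 -> 45
LT 90: heading 45 -> 135
BK 10: (-22.071,5.071) -> (-15,-2) [heading=135, draw]
RT 90: heading 135 -> 45
FD 14: (-15,-2) -> (-5.101,7.899) [heading=45, draw]
Final: pos=(-5.101,7.899), heading=45, 5 segment(s) drawn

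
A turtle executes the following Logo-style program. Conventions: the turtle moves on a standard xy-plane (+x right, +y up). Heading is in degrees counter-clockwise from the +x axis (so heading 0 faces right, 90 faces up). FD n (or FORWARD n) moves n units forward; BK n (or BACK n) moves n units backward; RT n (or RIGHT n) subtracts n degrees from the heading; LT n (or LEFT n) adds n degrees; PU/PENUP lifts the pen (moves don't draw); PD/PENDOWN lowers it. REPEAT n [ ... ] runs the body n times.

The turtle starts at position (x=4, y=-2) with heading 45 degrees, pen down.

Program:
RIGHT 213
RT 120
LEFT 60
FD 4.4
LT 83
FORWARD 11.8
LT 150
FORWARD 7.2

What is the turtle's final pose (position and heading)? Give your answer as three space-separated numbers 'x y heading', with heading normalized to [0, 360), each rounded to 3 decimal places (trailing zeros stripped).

Answer: -1.438 -4.871 5

Derivation:
Executing turtle program step by step:
Start: pos=(4,-2), heading=45, pen down
RT 213: heading 45 -> 192
RT 120: heading 192 -> 72
LT 60: heading 72 -> 132
FD 4.4: (4,-2) -> (1.056,1.27) [heading=132, draw]
LT 83: heading 132 -> 215
FD 11.8: (1.056,1.27) -> (-8.61,-5.498) [heading=215, draw]
LT 150: heading 215 -> 5
FD 7.2: (-8.61,-5.498) -> (-1.438,-4.871) [heading=5, draw]
Final: pos=(-1.438,-4.871), heading=5, 3 segment(s) drawn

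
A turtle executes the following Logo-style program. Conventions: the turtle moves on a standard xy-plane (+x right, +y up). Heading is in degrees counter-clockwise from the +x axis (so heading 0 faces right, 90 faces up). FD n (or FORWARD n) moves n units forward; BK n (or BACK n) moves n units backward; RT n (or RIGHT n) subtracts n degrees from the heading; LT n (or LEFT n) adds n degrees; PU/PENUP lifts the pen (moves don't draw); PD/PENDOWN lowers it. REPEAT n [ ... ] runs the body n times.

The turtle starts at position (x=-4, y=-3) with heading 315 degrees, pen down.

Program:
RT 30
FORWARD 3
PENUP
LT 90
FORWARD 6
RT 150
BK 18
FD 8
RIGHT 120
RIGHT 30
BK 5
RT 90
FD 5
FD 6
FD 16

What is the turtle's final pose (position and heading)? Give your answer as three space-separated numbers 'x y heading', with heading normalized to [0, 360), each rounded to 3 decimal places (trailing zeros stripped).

Executing turtle program step by step:
Start: pos=(-4,-3), heading=315, pen down
RT 30: heading 315 -> 285
FD 3: (-4,-3) -> (-3.224,-5.898) [heading=285, draw]
PU: pen up
LT 90: heading 285 -> 15
FD 6: (-3.224,-5.898) -> (2.572,-4.345) [heading=15, move]
RT 150: heading 15 -> 225
BK 18: (2.572,-4.345) -> (15.3,8.383) [heading=225, move]
FD 8: (15.3,8.383) -> (9.643,2.726) [heading=225, move]
RT 120: heading 225 -> 105
RT 30: heading 105 -> 75
BK 5: (9.643,2.726) -> (8.349,-2.103) [heading=75, move]
RT 90: heading 75 -> 345
FD 5: (8.349,-2.103) -> (13.179,-3.398) [heading=345, move]
FD 6: (13.179,-3.398) -> (18.974,-4.95) [heading=345, move]
FD 16: (18.974,-4.95) -> (34.429,-9.092) [heading=345, move]
Final: pos=(34.429,-9.092), heading=345, 1 segment(s) drawn

Answer: 34.429 -9.092 345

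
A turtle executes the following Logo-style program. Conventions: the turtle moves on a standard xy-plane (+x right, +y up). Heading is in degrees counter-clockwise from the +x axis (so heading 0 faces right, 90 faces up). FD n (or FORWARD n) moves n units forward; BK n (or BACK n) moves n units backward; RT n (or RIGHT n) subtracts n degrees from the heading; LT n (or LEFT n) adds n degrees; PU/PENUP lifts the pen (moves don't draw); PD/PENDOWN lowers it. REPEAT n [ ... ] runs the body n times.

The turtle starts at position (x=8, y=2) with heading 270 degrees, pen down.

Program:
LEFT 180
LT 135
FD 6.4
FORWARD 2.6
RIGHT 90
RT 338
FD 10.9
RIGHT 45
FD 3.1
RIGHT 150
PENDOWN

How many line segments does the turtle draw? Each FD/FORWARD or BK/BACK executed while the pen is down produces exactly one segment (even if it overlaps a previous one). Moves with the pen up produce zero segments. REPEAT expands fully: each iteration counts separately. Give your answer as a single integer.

Executing turtle program step by step:
Start: pos=(8,2), heading=270, pen down
LT 180: heading 270 -> 90
LT 135: heading 90 -> 225
FD 6.4: (8,2) -> (3.475,-2.525) [heading=225, draw]
FD 2.6: (3.475,-2.525) -> (1.636,-4.364) [heading=225, draw]
RT 90: heading 225 -> 135
RT 338: heading 135 -> 157
FD 10.9: (1.636,-4.364) -> (-8.397,-0.105) [heading=157, draw]
RT 45: heading 157 -> 112
FD 3.1: (-8.397,-0.105) -> (-9.559,2.769) [heading=112, draw]
RT 150: heading 112 -> 322
PD: pen down
Final: pos=(-9.559,2.769), heading=322, 4 segment(s) drawn
Segments drawn: 4

Answer: 4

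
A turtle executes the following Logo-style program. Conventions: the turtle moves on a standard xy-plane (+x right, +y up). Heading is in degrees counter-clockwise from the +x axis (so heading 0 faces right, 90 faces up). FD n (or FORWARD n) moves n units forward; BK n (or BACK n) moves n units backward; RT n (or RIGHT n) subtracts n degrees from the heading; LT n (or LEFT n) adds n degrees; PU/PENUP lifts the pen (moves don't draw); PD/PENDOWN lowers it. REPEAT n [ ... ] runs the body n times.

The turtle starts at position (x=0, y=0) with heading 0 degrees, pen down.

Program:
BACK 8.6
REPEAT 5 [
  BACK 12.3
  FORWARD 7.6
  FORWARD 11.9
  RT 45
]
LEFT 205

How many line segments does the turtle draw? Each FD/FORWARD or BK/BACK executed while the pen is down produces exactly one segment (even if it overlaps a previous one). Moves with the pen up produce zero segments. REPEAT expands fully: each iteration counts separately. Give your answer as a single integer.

Executing turtle program step by step:
Start: pos=(0,0), heading=0, pen down
BK 8.6: (0,0) -> (-8.6,0) [heading=0, draw]
REPEAT 5 [
  -- iteration 1/5 --
  BK 12.3: (-8.6,0) -> (-20.9,0) [heading=0, draw]
  FD 7.6: (-20.9,0) -> (-13.3,0) [heading=0, draw]
  FD 11.9: (-13.3,0) -> (-1.4,0) [heading=0, draw]
  RT 45: heading 0 -> 315
  -- iteration 2/5 --
  BK 12.3: (-1.4,0) -> (-10.097,8.697) [heading=315, draw]
  FD 7.6: (-10.097,8.697) -> (-4.723,3.323) [heading=315, draw]
  FD 11.9: (-4.723,3.323) -> (3.691,-5.091) [heading=315, draw]
  RT 45: heading 315 -> 270
  -- iteration 3/5 --
  BK 12.3: (3.691,-5.091) -> (3.691,7.209) [heading=270, draw]
  FD 7.6: (3.691,7.209) -> (3.691,-0.391) [heading=270, draw]
  FD 11.9: (3.691,-0.391) -> (3.691,-12.291) [heading=270, draw]
  RT 45: heading 270 -> 225
  -- iteration 4/5 --
  BK 12.3: (3.691,-12.291) -> (12.389,-3.594) [heading=225, draw]
  FD 7.6: (12.389,-3.594) -> (7.015,-8.968) [heading=225, draw]
  FD 11.9: (7.015,-8.968) -> (-1.4,-17.382) [heading=225, draw]
  RT 45: heading 225 -> 180
  -- iteration 5/5 --
  BK 12.3: (-1.4,-17.382) -> (10.9,-17.382) [heading=180, draw]
  FD 7.6: (10.9,-17.382) -> (3.3,-17.382) [heading=180, draw]
  FD 11.9: (3.3,-17.382) -> (-8.6,-17.382) [heading=180, draw]
  RT 45: heading 180 -> 135
]
LT 205: heading 135 -> 340
Final: pos=(-8.6,-17.382), heading=340, 16 segment(s) drawn
Segments drawn: 16

Answer: 16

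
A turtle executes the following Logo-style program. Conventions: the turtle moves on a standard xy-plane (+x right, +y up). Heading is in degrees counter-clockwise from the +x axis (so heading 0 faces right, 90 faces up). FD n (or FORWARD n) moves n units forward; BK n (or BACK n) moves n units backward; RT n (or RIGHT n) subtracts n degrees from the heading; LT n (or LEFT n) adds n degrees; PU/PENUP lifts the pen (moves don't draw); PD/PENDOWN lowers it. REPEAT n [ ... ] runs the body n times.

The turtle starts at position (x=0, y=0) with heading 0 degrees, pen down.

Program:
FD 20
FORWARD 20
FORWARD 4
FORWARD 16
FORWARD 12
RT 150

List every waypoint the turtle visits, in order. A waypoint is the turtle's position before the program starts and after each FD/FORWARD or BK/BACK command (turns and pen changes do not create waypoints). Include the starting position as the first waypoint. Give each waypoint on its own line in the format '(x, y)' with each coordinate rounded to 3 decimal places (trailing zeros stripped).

Executing turtle program step by step:
Start: pos=(0,0), heading=0, pen down
FD 20: (0,0) -> (20,0) [heading=0, draw]
FD 20: (20,0) -> (40,0) [heading=0, draw]
FD 4: (40,0) -> (44,0) [heading=0, draw]
FD 16: (44,0) -> (60,0) [heading=0, draw]
FD 12: (60,0) -> (72,0) [heading=0, draw]
RT 150: heading 0 -> 210
Final: pos=(72,0), heading=210, 5 segment(s) drawn
Waypoints (6 total):
(0, 0)
(20, 0)
(40, 0)
(44, 0)
(60, 0)
(72, 0)

Answer: (0, 0)
(20, 0)
(40, 0)
(44, 0)
(60, 0)
(72, 0)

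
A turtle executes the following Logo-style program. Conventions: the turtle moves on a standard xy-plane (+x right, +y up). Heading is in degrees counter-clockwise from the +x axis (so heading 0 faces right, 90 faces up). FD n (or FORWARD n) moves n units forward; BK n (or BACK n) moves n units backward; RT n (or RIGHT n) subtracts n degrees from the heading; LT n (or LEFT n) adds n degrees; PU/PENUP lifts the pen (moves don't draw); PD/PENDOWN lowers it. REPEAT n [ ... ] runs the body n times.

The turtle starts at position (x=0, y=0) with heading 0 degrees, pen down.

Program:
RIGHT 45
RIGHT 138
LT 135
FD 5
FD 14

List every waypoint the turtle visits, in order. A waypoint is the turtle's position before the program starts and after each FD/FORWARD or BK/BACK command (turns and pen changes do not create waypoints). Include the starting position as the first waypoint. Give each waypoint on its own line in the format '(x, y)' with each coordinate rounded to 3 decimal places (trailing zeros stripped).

Answer: (0, 0)
(3.346, -3.716)
(12.713, -14.12)

Derivation:
Executing turtle program step by step:
Start: pos=(0,0), heading=0, pen down
RT 45: heading 0 -> 315
RT 138: heading 315 -> 177
LT 135: heading 177 -> 312
FD 5: (0,0) -> (3.346,-3.716) [heading=312, draw]
FD 14: (3.346,-3.716) -> (12.713,-14.12) [heading=312, draw]
Final: pos=(12.713,-14.12), heading=312, 2 segment(s) drawn
Waypoints (3 total):
(0, 0)
(3.346, -3.716)
(12.713, -14.12)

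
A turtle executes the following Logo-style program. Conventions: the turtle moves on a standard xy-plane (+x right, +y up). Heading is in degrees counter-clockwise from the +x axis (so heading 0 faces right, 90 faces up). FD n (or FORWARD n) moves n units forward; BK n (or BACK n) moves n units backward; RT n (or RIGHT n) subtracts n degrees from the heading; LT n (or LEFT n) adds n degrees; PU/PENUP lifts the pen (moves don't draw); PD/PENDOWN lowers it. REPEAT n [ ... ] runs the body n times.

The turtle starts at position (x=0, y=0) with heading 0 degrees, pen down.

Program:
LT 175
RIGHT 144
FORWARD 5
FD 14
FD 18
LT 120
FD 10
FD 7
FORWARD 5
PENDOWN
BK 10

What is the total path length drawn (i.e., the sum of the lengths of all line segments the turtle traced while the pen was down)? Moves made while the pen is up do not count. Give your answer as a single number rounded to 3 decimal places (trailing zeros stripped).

Answer: 69

Derivation:
Executing turtle program step by step:
Start: pos=(0,0), heading=0, pen down
LT 175: heading 0 -> 175
RT 144: heading 175 -> 31
FD 5: (0,0) -> (4.286,2.575) [heading=31, draw]
FD 14: (4.286,2.575) -> (16.286,9.786) [heading=31, draw]
FD 18: (16.286,9.786) -> (31.715,19.056) [heading=31, draw]
LT 120: heading 31 -> 151
FD 10: (31.715,19.056) -> (22.969,23.905) [heading=151, draw]
FD 7: (22.969,23.905) -> (16.847,27.298) [heading=151, draw]
FD 5: (16.847,27.298) -> (12.474,29.722) [heading=151, draw]
PD: pen down
BK 10: (12.474,29.722) -> (21.22,24.874) [heading=151, draw]
Final: pos=(21.22,24.874), heading=151, 7 segment(s) drawn

Segment lengths:
  seg 1: (0,0) -> (4.286,2.575), length = 5
  seg 2: (4.286,2.575) -> (16.286,9.786), length = 14
  seg 3: (16.286,9.786) -> (31.715,19.056), length = 18
  seg 4: (31.715,19.056) -> (22.969,23.905), length = 10
  seg 5: (22.969,23.905) -> (16.847,27.298), length = 7
  seg 6: (16.847,27.298) -> (12.474,29.722), length = 5
  seg 7: (12.474,29.722) -> (21.22,24.874), length = 10
Total = 69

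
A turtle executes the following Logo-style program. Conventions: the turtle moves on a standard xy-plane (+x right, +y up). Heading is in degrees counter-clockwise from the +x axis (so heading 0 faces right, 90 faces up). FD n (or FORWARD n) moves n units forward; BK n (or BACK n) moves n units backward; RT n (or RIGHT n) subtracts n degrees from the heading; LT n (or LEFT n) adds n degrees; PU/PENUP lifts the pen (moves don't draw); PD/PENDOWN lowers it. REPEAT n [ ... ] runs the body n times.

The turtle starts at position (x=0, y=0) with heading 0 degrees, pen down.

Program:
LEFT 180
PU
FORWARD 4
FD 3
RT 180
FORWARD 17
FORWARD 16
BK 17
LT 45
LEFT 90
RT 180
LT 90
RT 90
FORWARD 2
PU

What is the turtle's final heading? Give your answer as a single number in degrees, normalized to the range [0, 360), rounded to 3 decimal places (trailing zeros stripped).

Executing turtle program step by step:
Start: pos=(0,0), heading=0, pen down
LT 180: heading 0 -> 180
PU: pen up
FD 4: (0,0) -> (-4,0) [heading=180, move]
FD 3: (-4,0) -> (-7,0) [heading=180, move]
RT 180: heading 180 -> 0
FD 17: (-7,0) -> (10,0) [heading=0, move]
FD 16: (10,0) -> (26,0) [heading=0, move]
BK 17: (26,0) -> (9,0) [heading=0, move]
LT 45: heading 0 -> 45
LT 90: heading 45 -> 135
RT 180: heading 135 -> 315
LT 90: heading 315 -> 45
RT 90: heading 45 -> 315
FD 2: (9,0) -> (10.414,-1.414) [heading=315, move]
PU: pen up
Final: pos=(10.414,-1.414), heading=315, 0 segment(s) drawn

Answer: 315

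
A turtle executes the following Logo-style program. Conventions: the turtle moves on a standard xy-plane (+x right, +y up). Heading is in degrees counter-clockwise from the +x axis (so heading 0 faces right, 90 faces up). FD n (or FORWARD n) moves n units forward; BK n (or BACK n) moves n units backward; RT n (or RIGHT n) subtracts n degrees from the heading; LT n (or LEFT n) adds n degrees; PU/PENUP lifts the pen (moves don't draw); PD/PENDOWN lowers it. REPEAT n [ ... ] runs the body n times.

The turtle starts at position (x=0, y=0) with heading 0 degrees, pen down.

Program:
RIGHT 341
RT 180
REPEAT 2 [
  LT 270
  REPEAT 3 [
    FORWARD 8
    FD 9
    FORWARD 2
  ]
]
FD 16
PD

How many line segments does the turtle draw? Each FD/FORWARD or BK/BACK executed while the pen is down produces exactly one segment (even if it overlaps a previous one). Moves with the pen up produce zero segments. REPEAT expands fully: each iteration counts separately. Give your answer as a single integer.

Answer: 19

Derivation:
Executing turtle program step by step:
Start: pos=(0,0), heading=0, pen down
RT 341: heading 0 -> 19
RT 180: heading 19 -> 199
REPEAT 2 [
  -- iteration 1/2 --
  LT 270: heading 199 -> 109
  REPEAT 3 [
    -- iteration 1/3 --
    FD 8: (0,0) -> (-2.605,7.564) [heading=109, draw]
    FD 9: (-2.605,7.564) -> (-5.535,16.074) [heading=109, draw]
    FD 2: (-5.535,16.074) -> (-6.186,17.965) [heading=109, draw]
    -- iteration 2/3 --
    FD 8: (-6.186,17.965) -> (-8.79,25.529) [heading=109, draw]
    FD 9: (-8.79,25.529) -> (-11.72,34.039) [heading=109, draw]
    FD 2: (-11.72,34.039) -> (-12.372,35.93) [heading=109, draw]
    -- iteration 3/3 --
    FD 8: (-12.372,35.93) -> (-14.976,43.494) [heading=109, draw]
    FD 9: (-14.976,43.494) -> (-17.906,52.004) [heading=109, draw]
    FD 2: (-17.906,52.004) -> (-18.557,53.895) [heading=109, draw]
  ]
  -- iteration 2/2 --
  LT 270: heading 109 -> 19
  REPEAT 3 [
    -- iteration 1/3 --
    FD 8: (-18.557,53.895) -> (-10.993,56.499) [heading=19, draw]
    FD 9: (-10.993,56.499) -> (-2.484,59.429) [heading=19, draw]
    FD 2: (-2.484,59.429) -> (-0.593,60.08) [heading=19, draw]
    -- iteration 2/3 --
    FD 8: (-0.593,60.08) -> (6.972,62.685) [heading=19, draw]
    FD 9: (6.972,62.685) -> (15.481,65.615) [heading=19, draw]
    FD 2: (15.481,65.615) -> (17.372,66.266) [heading=19, draw]
    -- iteration 3/3 --
    FD 8: (17.372,66.266) -> (24.936,68.871) [heading=19, draw]
    FD 9: (24.936,68.871) -> (33.446,71.801) [heading=19, draw]
    FD 2: (33.446,71.801) -> (35.337,72.452) [heading=19, draw]
  ]
]
FD 16: (35.337,72.452) -> (50.465,77.661) [heading=19, draw]
PD: pen down
Final: pos=(50.465,77.661), heading=19, 19 segment(s) drawn
Segments drawn: 19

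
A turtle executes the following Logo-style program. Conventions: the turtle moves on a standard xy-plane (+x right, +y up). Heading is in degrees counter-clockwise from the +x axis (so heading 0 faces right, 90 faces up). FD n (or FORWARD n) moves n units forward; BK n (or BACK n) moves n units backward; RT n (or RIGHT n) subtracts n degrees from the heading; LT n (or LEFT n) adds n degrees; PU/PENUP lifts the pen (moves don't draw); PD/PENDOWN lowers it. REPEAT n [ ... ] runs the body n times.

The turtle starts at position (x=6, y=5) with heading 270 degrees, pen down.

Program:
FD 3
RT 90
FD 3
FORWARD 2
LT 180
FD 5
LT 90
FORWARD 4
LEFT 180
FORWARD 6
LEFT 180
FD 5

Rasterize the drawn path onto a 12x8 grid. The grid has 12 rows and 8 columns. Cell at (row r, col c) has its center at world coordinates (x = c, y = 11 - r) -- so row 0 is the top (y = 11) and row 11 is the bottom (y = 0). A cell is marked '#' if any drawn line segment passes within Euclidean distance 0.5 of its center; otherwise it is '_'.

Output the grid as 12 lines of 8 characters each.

Segment 0: (6,5) -> (6,2)
Segment 1: (6,2) -> (3,2)
Segment 2: (3,2) -> (1,2)
Segment 3: (1,2) -> (6,2)
Segment 4: (6,2) -> (6,6)
Segment 5: (6,6) -> (6,0)
Segment 6: (6,0) -> (6,5)

Answer: ________
________
________
________
________
______#_
______#_
______#_
______#_
_######_
______#_
______#_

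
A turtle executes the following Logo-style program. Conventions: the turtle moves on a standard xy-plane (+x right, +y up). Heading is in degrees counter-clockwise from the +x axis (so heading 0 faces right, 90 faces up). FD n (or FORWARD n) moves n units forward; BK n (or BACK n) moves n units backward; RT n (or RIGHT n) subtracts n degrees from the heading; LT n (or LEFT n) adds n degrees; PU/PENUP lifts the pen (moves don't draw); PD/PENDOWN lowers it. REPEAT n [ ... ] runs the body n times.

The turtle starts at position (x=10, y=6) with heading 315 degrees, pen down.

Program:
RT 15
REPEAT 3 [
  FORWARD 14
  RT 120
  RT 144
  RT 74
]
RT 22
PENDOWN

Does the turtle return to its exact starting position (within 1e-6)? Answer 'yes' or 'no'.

Answer: no

Derivation:
Executing turtle program step by step:
Start: pos=(10,6), heading=315, pen down
RT 15: heading 315 -> 300
REPEAT 3 [
  -- iteration 1/3 --
  FD 14: (10,6) -> (17,-6.124) [heading=300, draw]
  RT 120: heading 300 -> 180
  RT 144: heading 180 -> 36
  RT 74: heading 36 -> 322
  -- iteration 2/3 --
  FD 14: (17,-6.124) -> (28.032,-14.744) [heading=322, draw]
  RT 120: heading 322 -> 202
  RT 144: heading 202 -> 58
  RT 74: heading 58 -> 344
  -- iteration 3/3 --
  FD 14: (28.032,-14.744) -> (41.49,-18.603) [heading=344, draw]
  RT 120: heading 344 -> 224
  RT 144: heading 224 -> 80
  RT 74: heading 80 -> 6
]
RT 22: heading 6 -> 344
PD: pen down
Final: pos=(41.49,-18.603), heading=344, 3 segment(s) drawn

Start position: (10, 6)
Final position: (41.49, -18.603)
Distance = 39.961; >= 1e-6 -> NOT closed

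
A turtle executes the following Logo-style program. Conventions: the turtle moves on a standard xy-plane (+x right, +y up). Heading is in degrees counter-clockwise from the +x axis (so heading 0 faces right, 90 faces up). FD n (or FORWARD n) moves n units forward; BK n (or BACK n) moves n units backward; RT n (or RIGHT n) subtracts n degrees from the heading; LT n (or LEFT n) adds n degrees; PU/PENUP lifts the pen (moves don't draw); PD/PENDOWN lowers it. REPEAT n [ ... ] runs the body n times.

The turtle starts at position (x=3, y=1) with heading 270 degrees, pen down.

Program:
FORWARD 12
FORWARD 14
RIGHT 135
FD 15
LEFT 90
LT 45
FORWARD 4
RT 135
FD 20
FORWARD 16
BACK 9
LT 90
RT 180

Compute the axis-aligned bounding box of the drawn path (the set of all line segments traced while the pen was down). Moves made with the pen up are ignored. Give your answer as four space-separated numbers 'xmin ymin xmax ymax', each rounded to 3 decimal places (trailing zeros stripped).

Answer: -33.062 -25 3 7.062

Derivation:
Executing turtle program step by step:
Start: pos=(3,1), heading=270, pen down
FD 12: (3,1) -> (3,-11) [heading=270, draw]
FD 14: (3,-11) -> (3,-25) [heading=270, draw]
RT 135: heading 270 -> 135
FD 15: (3,-25) -> (-7.607,-14.393) [heading=135, draw]
LT 90: heading 135 -> 225
LT 45: heading 225 -> 270
FD 4: (-7.607,-14.393) -> (-7.607,-18.393) [heading=270, draw]
RT 135: heading 270 -> 135
FD 20: (-7.607,-18.393) -> (-21.749,-4.251) [heading=135, draw]
FD 16: (-21.749,-4.251) -> (-33.062,7.062) [heading=135, draw]
BK 9: (-33.062,7.062) -> (-26.698,0.698) [heading=135, draw]
LT 90: heading 135 -> 225
RT 180: heading 225 -> 45
Final: pos=(-26.698,0.698), heading=45, 7 segment(s) drawn

Segment endpoints: x in {-33.062, -26.698, -21.749, -7.607, -7.607, 3, 3, 3}, y in {-25, -18.393, -14.393, -11, -4.251, 0.698, 1, 7.062}
xmin=-33.062, ymin=-25, xmax=3, ymax=7.062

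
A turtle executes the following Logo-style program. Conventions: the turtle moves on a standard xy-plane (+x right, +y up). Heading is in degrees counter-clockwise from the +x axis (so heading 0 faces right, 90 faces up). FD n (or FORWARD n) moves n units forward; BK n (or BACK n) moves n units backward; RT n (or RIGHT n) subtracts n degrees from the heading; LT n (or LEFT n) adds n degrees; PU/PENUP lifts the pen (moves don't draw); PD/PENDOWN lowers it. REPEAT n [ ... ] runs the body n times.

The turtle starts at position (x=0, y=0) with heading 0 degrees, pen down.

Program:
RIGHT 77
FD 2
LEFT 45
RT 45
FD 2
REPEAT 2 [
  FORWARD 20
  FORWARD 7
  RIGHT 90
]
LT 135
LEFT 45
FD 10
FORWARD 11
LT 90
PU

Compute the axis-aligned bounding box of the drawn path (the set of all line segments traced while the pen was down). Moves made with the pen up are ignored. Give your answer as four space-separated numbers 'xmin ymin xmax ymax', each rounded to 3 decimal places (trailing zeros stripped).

Answer: -19.335 -56.741 6.973 0

Derivation:
Executing turtle program step by step:
Start: pos=(0,0), heading=0, pen down
RT 77: heading 0 -> 283
FD 2: (0,0) -> (0.45,-1.949) [heading=283, draw]
LT 45: heading 283 -> 328
RT 45: heading 328 -> 283
FD 2: (0.45,-1.949) -> (0.9,-3.897) [heading=283, draw]
REPEAT 2 [
  -- iteration 1/2 --
  FD 20: (0.9,-3.897) -> (5.399,-23.385) [heading=283, draw]
  FD 7: (5.399,-23.385) -> (6.973,-30.205) [heading=283, draw]
  RT 90: heading 283 -> 193
  -- iteration 2/2 --
  FD 20: (6.973,-30.205) -> (-12.514,-34.704) [heading=193, draw]
  FD 7: (-12.514,-34.704) -> (-19.335,-36.279) [heading=193, draw]
  RT 90: heading 193 -> 103
]
LT 135: heading 103 -> 238
LT 45: heading 238 -> 283
FD 10: (-19.335,-36.279) -> (-17.085,-46.023) [heading=283, draw]
FD 11: (-17.085,-46.023) -> (-14.611,-56.741) [heading=283, draw]
LT 90: heading 283 -> 13
PU: pen up
Final: pos=(-14.611,-56.741), heading=13, 8 segment(s) drawn

Segment endpoints: x in {-19.335, -17.085, -14.611, -12.514, 0, 0.45, 0.9, 5.399, 6.973}, y in {-56.741, -46.023, -36.279, -34.704, -30.205, -23.385, -3.897, -1.949, 0}
xmin=-19.335, ymin=-56.741, xmax=6.973, ymax=0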